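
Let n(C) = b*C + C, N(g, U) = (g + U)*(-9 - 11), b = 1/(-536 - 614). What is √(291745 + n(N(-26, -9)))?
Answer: √154703083/23 ≈ 540.78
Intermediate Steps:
b = -1/1150 (b = 1/(-1150) = -1/1150 ≈ -0.00086956)
N(g, U) = -20*U - 20*g (N(g, U) = (U + g)*(-20) = -20*U - 20*g)
n(C) = 1149*C/1150 (n(C) = -C/1150 + C = 1149*C/1150)
√(291745 + n(N(-26, -9))) = √(291745 + 1149*(-20*(-9) - 20*(-26))/1150) = √(291745 + 1149*(180 + 520)/1150) = √(291745 + (1149/1150)*700) = √(291745 + 16086/23) = √(6726221/23) = √154703083/23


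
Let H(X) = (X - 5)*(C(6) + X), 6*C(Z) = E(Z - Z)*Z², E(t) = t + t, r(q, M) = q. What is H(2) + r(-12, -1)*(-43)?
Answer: 510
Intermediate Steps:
E(t) = 2*t
C(Z) = 0 (C(Z) = ((2*(Z - Z))*Z²)/6 = ((2*0)*Z²)/6 = (0*Z²)/6 = (⅙)*0 = 0)
H(X) = X*(-5 + X) (H(X) = (X - 5)*(0 + X) = (-5 + X)*X = X*(-5 + X))
H(2) + r(-12, -1)*(-43) = 2*(-5 + 2) - 12*(-43) = 2*(-3) + 516 = -6 + 516 = 510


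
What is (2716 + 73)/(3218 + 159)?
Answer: 2789/3377 ≈ 0.82588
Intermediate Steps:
(2716 + 73)/(3218 + 159) = 2789/3377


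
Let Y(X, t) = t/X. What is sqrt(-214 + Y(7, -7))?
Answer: I*sqrt(215) ≈ 14.663*I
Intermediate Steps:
sqrt(-214 + Y(7, -7)) = sqrt(-214 - 7/7) = sqrt(-214 - 7*1/7) = sqrt(-214 - 1) = sqrt(-215) = I*sqrt(215)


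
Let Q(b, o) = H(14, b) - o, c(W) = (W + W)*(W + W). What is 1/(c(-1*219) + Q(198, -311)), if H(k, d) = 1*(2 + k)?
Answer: 1/192171 ≈ 5.2037e-6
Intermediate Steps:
H(k, d) = 2 + k
c(W) = 4*W² (c(W) = (2*W)*(2*W) = 4*W²)
Q(b, o) = 16 - o (Q(b, o) = (2 + 14) - o = 16 - o)
1/(c(-1*219) + Q(198, -311)) = 1/(4*(-1*219)² + (16 - 1*(-311))) = 1/(4*(-219)² + (16 + 311)) = 1/(4*47961 + 327) = 1/(191844 + 327) = 1/192171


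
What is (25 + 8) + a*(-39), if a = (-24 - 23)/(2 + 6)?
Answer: 2097/8 ≈ 262.13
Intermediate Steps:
a = -47/8 ≈ -5.8750
(25 + 8) + a*(-39) = (25 + 8) - 47/8*(-39) = 33 + 1833/8 = 2097/8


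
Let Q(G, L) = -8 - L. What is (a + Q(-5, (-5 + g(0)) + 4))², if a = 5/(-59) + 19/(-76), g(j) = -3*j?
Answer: 2996361/55696 ≈ 53.798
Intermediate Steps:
a = -79/236 (a = 5*(-1/59) + 19*(-1/76) = -5/59 - ¼ = -79/236 ≈ -0.33475)
(a + Q(-5, (-5 + g(0)) + 4))² = (-79/236 + (-8 - ((-5 - 3*0) + 4)))² = (-79/236 + (-8 - ((-5 + 0) + 4)))² = (-79/236 + (-8 - (-5 + 4)))² = (-79/236 + (-8 - 1*(-1)))² = (-79/236 + (-8 + 1))² = (-79/236 - 7)² = (-1731/236)² = 2996361/55696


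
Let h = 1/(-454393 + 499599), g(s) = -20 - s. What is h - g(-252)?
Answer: -10487791/45206 ≈ -232.00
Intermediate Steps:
h = 1/45206 ≈ 2.2121e-5
h - g(-252) = 1/45206 - (-20 - 1*(-252)) = 1/45206 - (-20 + 252) = 1/45206 - 1*232 = 1/45206 - 232 = -10487791/45206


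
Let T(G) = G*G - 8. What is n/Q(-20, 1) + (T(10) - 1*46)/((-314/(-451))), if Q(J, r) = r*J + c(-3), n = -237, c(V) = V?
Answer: 275788/3611 ≈ 76.374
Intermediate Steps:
T(G) = -8 + G**2 (T(G) = G**2 - 8 = -8 + G**2)
Q(J, r) = -3 + J*r (Q(J, r) = r*J - 3 = J*r - 3 = -3 + J*r)
n/Q(-20, 1) + (T(10) - 1*46)/((-314/(-451))) = -237/(-3 - 20*1) + ((-8 + 10**2) - 1*46)/((-314/(-451))) = -237/(-3 - 20) + ((-8 + 100) - 46)/((-314*(-1/451))) = -237/(-23) + (92 - 46)/(314/451) = -237*(-1/23) + 46*(451/314) = 237/23 + 10373/157 = 275788/3611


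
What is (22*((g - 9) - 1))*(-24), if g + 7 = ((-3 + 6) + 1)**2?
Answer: 528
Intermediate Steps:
g = 9 (g = -7 + ((-3 + 6) + 1)**2 = -7 + (3 + 1)**2 = -7 + 4**2 = -7 + 16 = 9)
(22*((g - 9) - 1))*(-24) = (22*((9 - 9) - 1))*(-24) = (22*(0 - 1))*(-24) = (22*(-1))*(-24) = -22*(-24) = 528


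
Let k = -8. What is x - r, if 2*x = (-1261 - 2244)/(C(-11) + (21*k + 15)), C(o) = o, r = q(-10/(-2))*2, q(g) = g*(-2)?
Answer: 10065/328 ≈ 30.686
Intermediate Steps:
q(g) = -2*g
r = -20 (r = -(-20)/(-2)*2 = -(-20)*(-1)/2*2 = -2*5*2 = -10*2 = -20)
x = 3505/328 (x = ((-1261 - 2244)/(-11 + (21*(-8) + 15)))/2 = (-3505/(-11 + (-168 + 15)))/2 = (-3505/(-11 - 153))/2 = (-3505/(-164))/2 = (-3505*(-1/164))/2 = (½)*(3505/164) = 3505/328 ≈ 10.686)
x - r = 3505/328 - 1*(-20) = 3505/328 + 20 = 10065/328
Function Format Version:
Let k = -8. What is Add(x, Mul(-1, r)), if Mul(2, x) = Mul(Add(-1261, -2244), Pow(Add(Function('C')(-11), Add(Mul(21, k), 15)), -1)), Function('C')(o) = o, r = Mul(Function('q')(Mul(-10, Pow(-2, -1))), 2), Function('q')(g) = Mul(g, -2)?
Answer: Rational(10065, 328) ≈ 30.686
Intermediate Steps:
Function('q')(g) = Mul(-2, g)
r = -20 (r = Mul(Mul(-2, Mul(-10, Pow(-2, -1))), 2) = Mul(Mul(-2, Mul(-10, Rational(-1, 2))), 2) = Mul(Mul(-2, 5), 2) = Mul(-10, 2) = -20)
x = Rational(3505, 328) (x = Mul(Rational(1, 2), Mul(Add(-1261, -2244), Pow(Add(-11, Add(Mul(21, -8), 15)), -1))) = Mul(Rational(1, 2), Mul(-3505, Pow(Add(-11, Add(-168, 15)), -1))) = Mul(Rational(1, 2), Mul(-3505, Pow(Add(-11, -153), -1))) = Mul(Rational(1, 2), Mul(-3505, Pow(-164, -1))) = Mul(Rational(1, 2), Mul(-3505, Rational(-1, 164))) = Mul(Rational(1, 2), Rational(3505, 164)) = Rational(3505, 328) ≈ 10.686)
Add(x, Mul(-1, r)) = Add(Rational(3505, 328), Mul(-1, -20)) = Add(Rational(3505, 328), 20) = Rational(10065, 328)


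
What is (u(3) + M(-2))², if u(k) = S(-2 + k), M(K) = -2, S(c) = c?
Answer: 1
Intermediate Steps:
u(k) = -2 + k
(u(3) + M(-2))² = ((-2 + 3) - 2)² = (1 - 2)² = (-1)² = 1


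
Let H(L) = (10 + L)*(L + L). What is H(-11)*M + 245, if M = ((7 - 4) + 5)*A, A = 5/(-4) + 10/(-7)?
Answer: -1585/7 ≈ -226.43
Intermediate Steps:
A = -75/28 (A = 5*(-¼) + 10*(-⅐) = -5/4 - 10/7 = -75/28 ≈ -2.6786)
M = -150/7 (M = ((7 - 4) + 5)*(-75/28) = (3 + 5)*(-75/28) = 8*(-75/28) = -150/7 ≈ -21.429)
H(L) = 2*L*(10 + L) (H(L) = (10 + L)*(2*L) = 2*L*(10 + L))
H(-11)*M + 245 = (2*(-11)*(10 - 11))*(-150/7) + 245 = (2*(-11)*(-1))*(-150/7) + 245 = 22*(-150/7) + 245 = -3300/7 + 245 = -1585/7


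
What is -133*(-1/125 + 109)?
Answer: -1811992/125 ≈ -14496.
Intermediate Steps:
-133*(-1/125 + 109) = -133*13624/125 = -1811992/125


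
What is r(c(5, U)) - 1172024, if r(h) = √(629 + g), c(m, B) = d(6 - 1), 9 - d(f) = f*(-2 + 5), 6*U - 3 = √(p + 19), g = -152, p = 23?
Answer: -1172024 + 3*√53 ≈ -1.1720e+6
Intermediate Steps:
U = ½ + √42/6 (U = ½ + √(23 + 19)/6 = ½ + √42/6 ≈ 1.5801)
d(f) = 9 - 3*f (d(f) = 9 - f*(-2 + 5) = 9 - f*3 = 9 - 3*f)
c(m, B) = -6 (c(m, B) = 9 - 3*(6 - 1) = 9 - 3*5 = 9 - 15 = -6)
r(h) = 3*√53 (r(h) = √(629 - 152) = √477 = 3*√53)
r(c(5, U)) - 1172024 = 3*√53 - 1172024 = -1172024 + 3*√53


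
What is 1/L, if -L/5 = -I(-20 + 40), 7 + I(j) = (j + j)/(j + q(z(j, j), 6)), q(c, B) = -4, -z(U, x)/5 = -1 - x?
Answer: -2/45 ≈ -0.044444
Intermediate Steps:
z(U, x) = 5 + 5*x (z(U, x) = -5*(-1 - x) = 5 + 5*x)
I(j) = -7 + 2*j/(-4 + j) (I(j) = -7 + (j + j)/(j - 4) = -7 + (2*j)/(-4 + j) = -7 + 2*j/(-4 + j))
L = -45/2 (L = -(-5)*(28 - 5*(-20 + 40))/(-4 + (-20 + 40)) = -(-5)*(28 - 5*20)/(-4 + 20) = -(-5)*(28 - 100)/16 = -(-5)*(1/16)*(-72) = -(-5)*(-9)/2 = -5*9/2 = -45/2 ≈ -22.500)
1/L = 1/(-45/2) = -2/45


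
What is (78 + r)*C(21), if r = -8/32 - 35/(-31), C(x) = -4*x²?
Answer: -4313421/31 ≈ -1.3914e+5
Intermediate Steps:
r = 109/124 (r = -8*1/32 - 35*(-1/31) = -¼ + 35/31 = 109/124 ≈ 0.87903)
(78 + r)*C(21) = (78 + 109/124)*(-4*21²) = 9781*(-4*441)/124 = (9781/124)*(-1764) = -4313421/31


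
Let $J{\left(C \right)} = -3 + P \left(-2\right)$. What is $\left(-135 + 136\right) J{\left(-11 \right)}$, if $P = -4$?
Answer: $5$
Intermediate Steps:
$J{\left(C \right)} = 5$ ($J{\left(C \right)} = -3 - -8 = -3 + 8 = 5$)
$\left(-135 + 136\right) J{\left(-11 \right)} = \left(-135 + 136\right) 5 = 1 \cdot 5 = 5$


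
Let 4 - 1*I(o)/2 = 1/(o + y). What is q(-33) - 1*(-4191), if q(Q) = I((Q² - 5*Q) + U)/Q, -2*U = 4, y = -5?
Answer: 172453867/41151 ≈ 4190.8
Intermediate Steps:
U = -2 (U = -½*4 = -2)
I(o) = 8 - 2/(-5 + o) (I(o) = 8 - 2/(o - 5) = 8 - 2/(-5 + o))
q(Q) = 2*(-29 - 20*Q + 4*Q²)/(Q*(-7 + Q² - 5*Q)) (q(Q) = (2*(-21 + 4*((Q² - 5*Q) - 2))/(-5 + ((Q² - 5*Q) - 2)))/Q = (2*(-21 + 4*(-2 + Q² - 5*Q))/(-5 + (-2 + Q² - 5*Q)))/Q = (2*(-21 + (-8 - 20*Q + 4*Q²))/(-7 + Q² - 5*Q))/Q = (2*(-29 - 20*Q + 4*Q²)/(-7 + Q² - 5*Q))/Q = 2*(-29 - 20*Q + 4*Q²)/(Q*(-7 + Q² - 5*Q)))
q(-33) - 1*(-4191) = 2*(29 - 4*(-33)² + 20*(-33))/(-33*(7 - 1*(-33)² + 5*(-33))) - 1*(-4191) = 2*(-1/33)*(29 - 4*1089 - 660)/(7 - 1*1089 - 165) + 4191 = 2*(-1/33)*(29 - 4356 - 660)/(7 - 1089 - 165) + 4191 = 2*(-1/33)*(-4987)/(-1247) + 4191 = 2*(-1/33)*(-1/1247)*(-4987) + 4191 = -9974/41151 + 4191 = 172453867/41151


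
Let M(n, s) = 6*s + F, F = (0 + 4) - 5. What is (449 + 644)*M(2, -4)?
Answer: -27325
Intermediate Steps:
F = -1 (F = 4 - 5 = -1)
M(n, s) = -1 + 6*s (M(n, s) = 6*s - 1 = -1 + 6*s)
(449 + 644)*M(2, -4) = (449 + 644)*(-1 + 6*(-4)) = 1093*(-1 - 24) = 1093*(-25) = -27325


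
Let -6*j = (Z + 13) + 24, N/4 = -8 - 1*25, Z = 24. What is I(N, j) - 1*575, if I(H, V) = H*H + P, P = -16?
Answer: 16833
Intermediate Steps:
N = -132 (N = 4*(-8 - 1*25) = 4*(-8 - 25) = 4*(-33) = -132)
j = -61/6 (j = -((24 + 13) + 24)/6 = -(37 + 24)/6 = -1/6*61 = -61/6 ≈ -10.167)
I(H, V) = -16 + H**2 (I(H, V) = H*H - 16 = H**2 - 16 = -16 + H**2)
I(N, j) - 1*575 = (-16 + (-132)**2) - 1*575 = (-16 + 17424) - 575 = 17408 - 575 = 16833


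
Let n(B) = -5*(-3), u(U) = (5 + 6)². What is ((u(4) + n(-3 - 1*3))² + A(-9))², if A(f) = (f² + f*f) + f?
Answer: 347785201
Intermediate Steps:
u(U) = 121 (u(U) = 11² = 121)
n(B) = 15
A(f) = f + 2*f² (A(f) = (f² + f²) + f = 2*f² + f = f + 2*f²)
((u(4) + n(-3 - 1*3))² + A(-9))² = ((121 + 15)² - 9*(1 + 2*(-9)))² = (136² - 9*(1 - 18))² = (18496 - 9*(-17))² = (18496 + 153)² = 18649² = 347785201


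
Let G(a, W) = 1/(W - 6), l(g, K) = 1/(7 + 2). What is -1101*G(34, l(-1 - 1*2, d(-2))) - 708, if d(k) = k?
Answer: -27615/53 ≈ -521.04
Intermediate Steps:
l(g, K) = ⅑ (l(g, K) = 1/9 = ⅑)
G(a, W) = 1/(-6 + W)
-1101*G(34, l(-1 - 1*2, d(-2))) - 708 = -1101/(-6 + ⅑) - 708 = -1101/(-53/9) - 708 = -1101*(-9/53) - 708 = 9909/53 - 708 = -27615/53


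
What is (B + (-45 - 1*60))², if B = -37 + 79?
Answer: 3969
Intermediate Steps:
B = 42
(B + (-45 - 1*60))² = (42 + (-45 - 1*60))² = (42 + (-45 - 60))² = (42 - 105)² = (-63)² = 3969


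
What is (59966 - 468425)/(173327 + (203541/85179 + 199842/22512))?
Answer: -14504452068008/6155272820289 ≈ -2.3564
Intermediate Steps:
(59966 - 468425)/(173327 + (203541/85179 + 199842/22512)) = -408459/(173327 + (203541*(1/85179) + 199842*(1/22512))) = -408459/(173327 + (67847/28393 + 33307/3752)) = -408459/(173327 + 1200247595/106530536) = -408459/18465818460867/106530536 = -408459*106530536/18465818460867 = -14504452068008/6155272820289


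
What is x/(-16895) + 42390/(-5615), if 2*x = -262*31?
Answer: -4473397/612035 ≈ -7.3091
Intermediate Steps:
x = -4061 (x = (-262*31)/2 = (½)*(-8122) = -4061)
x/(-16895) + 42390/(-5615) = -4061/(-16895) + 42390/(-5615) = -4061*(-1/16895) + 42390*(-1/5615) = 131/545 - 8478/1123 = -4473397/612035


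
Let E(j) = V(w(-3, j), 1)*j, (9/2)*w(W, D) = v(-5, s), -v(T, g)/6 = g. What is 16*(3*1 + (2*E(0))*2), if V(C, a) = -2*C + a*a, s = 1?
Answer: 48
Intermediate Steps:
v(T, g) = -6*g
w(W, D) = -4/3 (w(W, D) = 2*(-6*1)/9 = (2/9)*(-6) = -4/3)
V(C, a) = a² - 2*C (V(C, a) = -2*C + a² = a² - 2*C)
E(j) = 11*j/3 (E(j) = (1² - 2*(-4/3))*j = (1 + 8/3)*j = 11*j/3)
16*(3*1 + (2*E(0))*2) = 16*(3*1 + (2*((11/3)*0))*2) = 16*(3 + (2*0)*2) = 16*(3 + 0*2) = 16*(3 + 0) = 16*3 = 48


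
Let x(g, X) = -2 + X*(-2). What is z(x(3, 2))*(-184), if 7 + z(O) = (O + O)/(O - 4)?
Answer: 5336/5 ≈ 1067.2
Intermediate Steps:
x(g, X) = -2 - 2*X
z(O) = -7 + 2*O/(-4 + O) (z(O) = -7 + (O + O)/(O - 4) = -7 + (2*O)/(-4 + O) = -7 + 2*O/(-4 + O))
z(x(3, 2))*(-184) = ((28 - 5*(-2 - 2*2))/(-4 + (-2 - 2*2)))*(-184) = ((28 - 5*(-2 - 4))/(-4 + (-2 - 4)))*(-184) = ((28 - 5*(-6))/(-4 - 6))*(-184) = ((28 + 30)/(-10))*(-184) = -1/10*58*(-184) = -29/5*(-184) = 5336/5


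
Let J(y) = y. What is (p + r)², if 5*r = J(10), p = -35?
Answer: 1089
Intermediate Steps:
r = 2 (r = (⅕)*10 = 2)
(p + r)² = (-35 + 2)² = (-33)² = 1089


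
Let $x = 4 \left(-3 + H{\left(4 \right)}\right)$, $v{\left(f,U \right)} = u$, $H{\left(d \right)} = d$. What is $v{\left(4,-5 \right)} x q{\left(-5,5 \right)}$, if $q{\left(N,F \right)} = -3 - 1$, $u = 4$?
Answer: $-64$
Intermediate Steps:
$v{\left(f,U \right)} = 4$
$x = 4$ ($x = 4 \left(-3 + 4\right) = 4 \cdot 1 = 4$)
$q{\left(N,F \right)} = -4$ ($q{\left(N,F \right)} = -3 - 1 = -4$)
$v{\left(4,-5 \right)} x q{\left(-5,5 \right)} = 4 \cdot 4 \left(-4\right) = 16 \left(-4\right) = -64$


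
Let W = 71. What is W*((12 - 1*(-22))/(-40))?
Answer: -1207/20 ≈ -60.350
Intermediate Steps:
W*((12 - 1*(-22))/(-40)) = 71*((12 - 1*(-22))/(-40)) = 71*((12 + 22)*(-1/40)) = 71*(34*(-1/40)) = 71*(-17/20) = -1207/20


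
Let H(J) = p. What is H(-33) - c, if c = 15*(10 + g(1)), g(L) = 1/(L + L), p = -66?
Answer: -447/2 ≈ -223.50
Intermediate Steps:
g(L) = 1/(2*L)
H(J) = -66
c = 315/2 (c = 15*(10 + (1/2)/1) = 15*(10 + (1/2)*1) = 15*(10 + 1/2) = 15*(21/2) = 315/2 ≈ 157.50)
H(-33) - c = -66 - 1*315/2 = -66 - 315/2 = -447/2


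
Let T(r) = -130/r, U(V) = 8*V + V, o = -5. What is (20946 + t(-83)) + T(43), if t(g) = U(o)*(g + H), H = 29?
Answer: 1005038/43 ≈ 23373.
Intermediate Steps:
U(V) = 9*V
t(g) = -1305 - 45*g (t(g) = (9*(-5))*(g + 29) = -45*(29 + g) = -1305 - 45*g)
(20946 + t(-83)) + T(43) = (20946 + (-1305 - 45*(-83))) - 130/43 = (20946 + (-1305 + 3735)) - 130*1/43 = (20946 + 2430) - 130/43 = 23376 - 130/43 = 1005038/43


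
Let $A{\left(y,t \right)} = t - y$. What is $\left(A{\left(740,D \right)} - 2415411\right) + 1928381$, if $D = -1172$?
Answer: $-488942$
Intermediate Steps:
$\left(A{\left(740,D \right)} - 2415411\right) + 1928381 = \left(\left(-1172 - 740\right) - 2415411\right) + 1928381 = \left(-1912 - 2415411\right) + 1928381 = -2417323 + 1928381 = -488942$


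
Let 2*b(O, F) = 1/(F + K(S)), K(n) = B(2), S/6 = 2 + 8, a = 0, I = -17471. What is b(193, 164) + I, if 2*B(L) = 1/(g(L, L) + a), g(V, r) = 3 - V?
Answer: -5747958/329 ≈ -17471.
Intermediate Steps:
B(L) = 1/(2*(3 - L)) (B(L) = 1/(2*((3 - L) + 0)) = 1/(2*(3 - L)))
S = 60 (S = 6*(2 + 8) = 6*10 = 60)
K(n) = 1/2 (K(n) = -1/(-6 + 2*2) = -1/(-6 + 4) = -1/(-2) = -1*(-1/2) = 1/2)
b(O, F) = 1/(2*(1/2 + F)) (b(O, F) = 1/(2*(F + 1/2)) = 1/(2*(1/2 + F)))
b(193, 164) + I = 1/(1 + 2*164) - 17471 = 1/(1 + 328) - 17471 = 1/329 - 17471 = -5747958/329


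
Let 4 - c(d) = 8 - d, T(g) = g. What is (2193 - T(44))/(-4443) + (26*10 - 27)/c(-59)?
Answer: -390202/93303 ≈ -4.1821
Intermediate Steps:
c(d) = -4 + d (c(d) = 4 - (8 - d) = 4 + (-8 + d) = -4 + d)
(2193 - T(44))/(-4443) + (26*10 - 27)/c(-59) = (2193 - 1*44)/(-4443) + (26*10 - 27)/(-4 - 59) = (2193 - 44)*(-1/4443) + (260 - 27)/(-63) = 2149*(-1/4443) + 233*(-1/63) = -2149/4443 - 233/63 = -390202/93303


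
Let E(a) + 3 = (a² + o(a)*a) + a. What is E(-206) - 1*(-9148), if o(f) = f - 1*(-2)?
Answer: 93399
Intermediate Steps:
o(f) = 2 + f (o(f) = f + 2 = 2 + f)
E(a) = -3 + a + a² + a*(2 + a) (E(a) = -3 + ((a² + (2 + a)*a) + a) = -3 + ((a² + a*(2 + a)) + a) = -3 + (a + a² + a*(2 + a)) = -3 + a + a² + a*(2 + a))
E(-206) - 1*(-9148) = (-3 + 2*(-206)² + 3*(-206)) - 1*(-9148) = (-3 + 2*42436 - 618) + 9148 = (-3 + 84872 - 618) + 9148 = 84251 + 9148 = 93399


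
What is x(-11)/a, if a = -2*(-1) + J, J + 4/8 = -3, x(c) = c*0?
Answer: 0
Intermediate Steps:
x(c) = 0
J = -7/2 (J = -1/2 - 3 = -7/2 ≈ -3.5000)
a = -3/2 (a = -2*(-1) - 7/2 = 2 - 7/2 = -3/2 ≈ -1.5000)
x(-11)/a = 0/(-3/2) = 0*(-2/3) = 0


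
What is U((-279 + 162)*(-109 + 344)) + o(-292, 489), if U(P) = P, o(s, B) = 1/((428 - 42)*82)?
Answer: -870271739/31652 ≈ -27495.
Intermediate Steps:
o(s, B) = 1/31652 (o(s, B) = (1/82)/386 = (1/386)*(1/82) = 1/31652)
U((-279 + 162)*(-109 + 344)) + o(-292, 489) = (-279 + 162)*(-109 + 344) + 1/31652 = -117*235 + 1/31652 = -27495 + 1/31652 = -870271739/31652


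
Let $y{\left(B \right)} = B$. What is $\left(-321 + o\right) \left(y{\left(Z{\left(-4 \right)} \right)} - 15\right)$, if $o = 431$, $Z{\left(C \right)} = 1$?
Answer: $-1540$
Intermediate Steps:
$\left(-321 + o\right) \left(y{\left(Z{\left(-4 \right)} \right)} - 15\right) = \left(-321 + 431\right) \left(1 - 15\right) = 110 \left(-14\right) = -1540$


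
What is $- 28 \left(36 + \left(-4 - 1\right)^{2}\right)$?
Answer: $-1708$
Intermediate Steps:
$- 28 \left(36 + \left(-4 - 1\right)^{2}\right) = - 28 \left(36 + \left(-5\right)^{2}\right) = - 28 \left(36 + 25\right) = \left(-28\right) 61 = -1708$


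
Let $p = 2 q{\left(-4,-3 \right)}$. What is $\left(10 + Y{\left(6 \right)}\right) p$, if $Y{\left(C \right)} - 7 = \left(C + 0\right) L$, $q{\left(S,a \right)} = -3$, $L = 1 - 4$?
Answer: $6$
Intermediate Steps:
$L = -3$ ($L = 1 - 4 = -3$)
$Y{\left(C \right)} = 7 - 3 C$ ($Y{\left(C \right)} = 7 + \left(C + 0\right) \left(-3\right) = 7 + C \left(-3\right) = 7 - 3 C$)
$p = -6$ ($p = 2 \left(-3\right) = -6$)
$\left(10 + Y{\left(6 \right)}\right) p = \left(10 + \left(7 - 18\right)\right) \left(-6\right) = \left(10 - 11\right) \left(-6\right) = \left(-1\right) \left(-6\right) = 6$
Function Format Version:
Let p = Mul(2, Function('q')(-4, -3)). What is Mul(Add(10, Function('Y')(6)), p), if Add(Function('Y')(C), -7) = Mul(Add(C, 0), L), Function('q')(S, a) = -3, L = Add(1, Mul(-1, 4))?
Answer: 6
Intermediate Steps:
L = -3 (L = Add(1, -4) = -3)
Function('Y')(C) = Add(7, Mul(-3, C)) (Function('Y')(C) = Add(7, Mul(Add(C, 0), -3)) = Add(7, Mul(C, -3)) = Add(7, Mul(-3, C)))
p = -6 (p = Mul(2, -3) = -6)
Mul(Add(10, Function('Y')(6)), p) = Mul(Add(10, Add(7, Mul(-3, 6))), -6) = Mul(Add(10, Add(7, -18)), -6) = Mul(Add(10, -11), -6) = Mul(-1, -6) = 6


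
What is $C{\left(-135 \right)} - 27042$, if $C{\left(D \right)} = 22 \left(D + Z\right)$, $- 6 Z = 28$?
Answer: $- \frac{90344}{3} \approx -30115.0$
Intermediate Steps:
$Z = - \frac{14}{3}$ ($Z = \left(- \frac{1}{6}\right) 28 = - \frac{14}{3} \approx -4.6667$)
$C{\left(D \right)} = - \frac{308}{3} + 22 D$ ($C{\left(D \right)} = 22 \left(D - \frac{14}{3}\right) = 22 \left(- \frac{14}{3} + D\right) = - \frac{308}{3} + 22 D$)
$C{\left(-135 \right)} - 27042 = \left(- \frac{308}{3} + 22 \left(-135\right)\right) - 27042 = \left(- \frac{308}{3} - 2970\right) - 27042 = - \frac{9218}{3} - 27042 = - \frac{90344}{3}$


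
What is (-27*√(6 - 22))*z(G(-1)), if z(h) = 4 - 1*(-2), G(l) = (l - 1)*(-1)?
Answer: -648*I ≈ -648.0*I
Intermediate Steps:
G(l) = 1 - l (G(l) = (-1 + l)*(-1) = 1 - l)
z(h) = 6 (z(h) = 4 + 2 = 6)
(-27*√(6 - 22))*z(G(-1)) = -27*√(6 - 22)*6 = -108*I*6 = -648*I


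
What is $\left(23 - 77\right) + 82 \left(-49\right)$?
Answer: $-4072$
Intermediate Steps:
$\left(23 - 77\right) + 82 \left(-49\right) = -54 - 4018 = -4072$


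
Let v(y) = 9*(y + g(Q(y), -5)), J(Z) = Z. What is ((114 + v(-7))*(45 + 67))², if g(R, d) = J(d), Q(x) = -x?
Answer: 451584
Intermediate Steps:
g(R, d) = d
v(y) = -45 + 9*y (v(y) = 9*(y - 5) = 9*(-5 + y) = -45 + 9*y)
((114 + v(-7))*(45 + 67))² = ((114 + (-45 + 9*(-7)))*(45 + 67))² = ((114 + (-45 - 63))*112)² = ((114 - 108)*112)² = (6*112)² = 672² = 451584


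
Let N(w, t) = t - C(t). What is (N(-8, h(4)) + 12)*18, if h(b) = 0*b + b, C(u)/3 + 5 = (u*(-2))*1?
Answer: 990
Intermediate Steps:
C(u) = -15 - 6*u (C(u) = -15 + 3*((u*(-2))*1) = -15 + 3*(-2*u*1) = -15 + 3*(-2*u) = -15 - 6*u)
h(b) = b (h(b) = 0 + b = b)
N(w, t) = 15 + 7*t (N(w, t) = t - (-15 - 6*t) = t + (15 + 6*t) = 15 + 7*t)
(N(-8, h(4)) + 12)*18 = ((15 + 7*4) + 12)*18 = ((15 + 28) + 12)*18 = (43 + 12)*18 = 55*18 = 990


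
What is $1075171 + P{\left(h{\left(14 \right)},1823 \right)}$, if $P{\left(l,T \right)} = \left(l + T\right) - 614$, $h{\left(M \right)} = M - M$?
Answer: $1076380$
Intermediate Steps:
$h{\left(M \right)} = 0$
$P{\left(l,T \right)} = -614 + T + l$ ($P{\left(l,T \right)} = \left(T + l\right) - 614 = -614 + T + l$)
$1075171 + P{\left(h{\left(14 \right)},1823 \right)} = 1075171 + \left(-614 + 1823 + 0\right) = 1075171 + 1209 = 1076380$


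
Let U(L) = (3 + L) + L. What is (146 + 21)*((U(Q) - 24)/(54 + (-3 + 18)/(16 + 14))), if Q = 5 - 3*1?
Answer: -5678/109 ≈ -52.092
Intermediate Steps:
Q = 2 (Q = 5 - 3 = 2)
U(L) = 3 + 2*L
(146 + 21)*((U(Q) - 24)/(54 + (-3 + 18)/(16 + 14))) = (146 + 21)*(((3 + 2*2) - 24)/(54 + (-3 + 18)/(16 + 14))) = 167*(((3 + 4) - 24)/(54 + 15/30)) = 167*((7 - 24)/(54 + 15*(1/30))) = 167*(-17/(54 + ½)) = 167*(-17/109/2) = 167*(-17*2/109) = 167*(-34/109) = -5678/109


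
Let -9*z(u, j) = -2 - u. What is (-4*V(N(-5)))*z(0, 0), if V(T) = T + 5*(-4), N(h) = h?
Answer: 200/9 ≈ 22.222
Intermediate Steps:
z(u, j) = 2/9 + u/9 (z(u, j) = -(-2 - u)/9 = 2/9 + u/9)
V(T) = -20 + T (V(T) = T - 20 = -20 + T)
(-4*V(N(-5)))*z(0, 0) = (-4*(-20 - 5))*(2/9 + (⅑)*0) = (-4*(-25))*(2/9 + 0) = 100*(2/9) = 200/9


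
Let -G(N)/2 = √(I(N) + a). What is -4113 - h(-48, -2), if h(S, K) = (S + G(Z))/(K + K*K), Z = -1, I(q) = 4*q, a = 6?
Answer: -4089 + √2 ≈ -4087.6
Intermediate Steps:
G(N) = -2*√(6 + 4*N) (G(N) = -2*√(4*N + 6) = -2*√(6 + 4*N))
h(S, K) = (S - 2*√2)/(K + K²) (h(S, K) = (S - 2*√(6 + 4*(-1)))/(K + K*K) = (S - 2*√(6 - 4))/(K + K²) = (S - 2*√2)/(K + K²))
-4113 - h(-48, -2) = -4113 - (-48 - 2*√2)/((-2)*(1 - 2)) = -4113 - (-1)*(-48 - 2*√2)/(2*(-1)) = -4113 - (-1)*(-1)*(-48 - 2*√2)/2 = -4113 - (-24 - √2) = -4113 + (24 + √2) = -4089 + √2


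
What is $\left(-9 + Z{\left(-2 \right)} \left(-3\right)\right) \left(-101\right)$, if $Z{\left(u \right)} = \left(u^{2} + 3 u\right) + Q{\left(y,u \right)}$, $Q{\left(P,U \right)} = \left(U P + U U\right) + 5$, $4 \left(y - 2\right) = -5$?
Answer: $\frac{5151}{2} \approx 2575.5$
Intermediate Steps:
$y = \frac{3}{4}$ ($y = 2 + \frac{1}{4} \left(-5\right) = 2 - \frac{5}{4} = \frac{3}{4} \approx 0.75$)
$Q{\left(P,U \right)} = 5 + U^{2} + P U$ ($Q{\left(P,U \right)} = \left(P U + U^{2}\right) + 5 = \left(U^{2} + P U\right) + 5 = 5 + U^{2} + P U$)
$Z{\left(u \right)} = 5 + 2 u^{2} + \frac{15 u}{4}$ ($Z{\left(u \right)} = \left(u^{2} + 3 u\right) + \left(5 + u^{2} + \frac{3 u}{4}\right) = 5 + 2 u^{2} + \frac{15 u}{4}$)
$\left(-9 + Z{\left(-2 \right)} \left(-3\right)\right) \left(-101\right) = \left(-9 + \left(5 + 2 \left(-2\right)^{2} + \frac{15}{4} \left(-2\right)\right) \left(-3\right)\right) \left(-101\right) = \left(-9 + \left(5 + 2 \cdot 4 - \frac{15}{2}\right) \left(-3\right)\right) \left(-101\right) = \left(-9 + \left(5 + 8 - \frac{15}{2}\right) \left(-3\right)\right) \left(-101\right) = \left(-9 + \frac{11}{2} \left(-3\right)\right) \left(-101\right) = \left(-9 - \frac{33}{2}\right) \left(-101\right) = \left(- \frac{51}{2}\right) \left(-101\right) = \frac{5151}{2}$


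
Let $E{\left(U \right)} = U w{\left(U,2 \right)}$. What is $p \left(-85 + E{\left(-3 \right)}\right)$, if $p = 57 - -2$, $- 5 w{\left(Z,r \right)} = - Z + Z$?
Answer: $-5015$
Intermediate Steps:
$w{\left(Z,r \right)} = 0$ ($w{\left(Z,r \right)} = - \frac{- Z + Z}{5} = \left(- \frac{1}{5}\right) 0 = 0$)
$E{\left(U \right)} = 0$ ($E{\left(U \right)} = U 0 = 0$)
$p = 59$ ($p = 57 + 2 = 59$)
$p \left(-85 + E{\left(-3 \right)}\right) = 59 \left(-85 + 0\right) = 59 \left(-85\right) = -5015$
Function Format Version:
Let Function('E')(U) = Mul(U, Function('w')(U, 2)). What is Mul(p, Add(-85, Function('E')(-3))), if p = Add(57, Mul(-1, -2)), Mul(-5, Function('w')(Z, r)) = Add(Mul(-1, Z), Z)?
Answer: -5015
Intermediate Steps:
Function('w')(Z, r) = 0 (Function('w')(Z, r) = Mul(Rational(-1, 5), Add(Mul(-1, Z), Z)) = Mul(Rational(-1, 5), 0) = 0)
Function('E')(U) = 0 (Function('E')(U) = Mul(U, 0) = 0)
p = 59 (p = Add(57, 2) = 59)
Mul(p, Add(-85, Function('E')(-3))) = Mul(59, Add(-85, 0)) = Mul(59, -85) = -5015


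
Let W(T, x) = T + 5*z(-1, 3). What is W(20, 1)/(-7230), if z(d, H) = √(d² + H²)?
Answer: -2/723 - √10/1446 ≈ -0.0049532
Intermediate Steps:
z(d, H) = √(H² + d²)
W(T, x) = T + 5*√10 (W(T, x) = T + 5*√(3² + (-1)²) = T + 5*√(9 + 1) = T + 5*√10)
W(20, 1)/(-7230) = (20 + 5*√10)/(-7230) = (20 + 5*√10)*(-1/7230) = -2/723 - √10/1446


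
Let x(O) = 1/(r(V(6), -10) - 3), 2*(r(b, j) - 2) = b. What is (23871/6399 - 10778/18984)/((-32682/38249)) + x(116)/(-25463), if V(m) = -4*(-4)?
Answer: -20788044312719015/5616238288561992 ≈ -3.7014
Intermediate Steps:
V(m) = 16
r(b, j) = 2 + b/2
x(O) = 1/7 (x(O) = 1/((2 + (1/2)*16) - 3) = 1/((2 + 8) - 3) = 1/(10 - 3) = 1/7)
(23871/6399 - 10778/18984)/((-32682/38249)) + x(116)/(-25463) = (23871/6399 - 10778/18984)/((-32682/38249)) + (1/7)/(-25463) = (23871*(1/6399) - 10778*1/18984)/((-32682*1/38249)) + (1/7)*(-1/25463) = (7957/2133 - 5389/9492)/(-32682/38249) - 1/178241 = (21344369/6748812)*(-38249/32682) - 1/178241 = -816400769881/220564673784 - 1/178241 = -20788044312719015/5616238288561992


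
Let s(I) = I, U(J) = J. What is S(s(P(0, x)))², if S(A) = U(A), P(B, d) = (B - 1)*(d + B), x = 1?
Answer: 1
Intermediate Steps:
P(B, d) = (-1 + B)*(B + d)
S(A) = A
S(s(P(0, x)))² = (0² - 1*0 - 1*1 + 0*1)² = (0 + 0 - 1 + 0)² = (-1)² = 1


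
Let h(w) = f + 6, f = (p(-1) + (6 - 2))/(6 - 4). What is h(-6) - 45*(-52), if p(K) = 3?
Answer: 4699/2 ≈ 2349.5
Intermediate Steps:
f = 7/2 (f = (3 + (6 - 2))/(6 - 4) = (3 + 4)/2 = 7*(½) = 7/2 ≈ 3.5000)
h(w) = 19/2 (h(w) = 7/2 + 6 = 19/2)
h(-6) - 45*(-52) = 19/2 - 45*(-52) = 19/2 + 2340 = 4699/2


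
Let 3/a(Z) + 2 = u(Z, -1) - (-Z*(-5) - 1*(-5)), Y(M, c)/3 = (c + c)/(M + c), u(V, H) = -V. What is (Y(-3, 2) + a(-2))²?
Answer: 3249/25 ≈ 129.96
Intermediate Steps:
Y(M, c) = 6*c/(M + c) (Y(M, c) = 3*((c + c)/(M + c)) = 3*((2*c)/(M + c)) = 3*(2*c/(M + c)) = 6*c/(M + c))
a(Z) = 3/(-7 - 6*Z) (a(Z) = 3/(-2 + (-Z - (-Z*(-5) - 1*(-5)))) = 3/(-2 + (-Z - (5*Z + 5))) = 3/(-2 + (-Z - (5 + 5*Z))) = 3/(-2 + (-Z + (-5 - 5*Z))) = 3/(-2 + (-5 - 6*Z)) = 3/(-7 - 6*Z))
(Y(-3, 2) + a(-2))² = (6*2/(-3 + 2) - 3/(7 + 6*(-2)))² = (6*2/(-1) - 3/(7 - 12))² = (6*2*(-1) - 3/(-5))² = (-12 - 3*(-⅕))² = (-12 + ⅗)² = (-57/5)² = 3249/25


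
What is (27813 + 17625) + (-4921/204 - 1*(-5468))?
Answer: 10379903/204 ≈ 50882.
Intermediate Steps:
(27813 + 17625) + (-4921/204 - 1*(-5468)) = 45438 + (-4921*1/204 + 5468) = 45438 + (-4921/204 + 5468) = 45438 + 1110551/204 = 10379903/204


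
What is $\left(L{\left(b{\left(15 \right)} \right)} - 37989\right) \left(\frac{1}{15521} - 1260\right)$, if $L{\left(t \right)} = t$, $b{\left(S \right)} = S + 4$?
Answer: $\frac{742558748230}{15521} \approx 4.7842 \cdot 10^{7}$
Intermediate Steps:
$b{\left(S \right)} = 4 + S$
$\left(L{\left(b{\left(15 \right)} \right)} - 37989\right) \left(\frac{1}{15521} - 1260\right) = \left(\left(4 + 15\right) - 37989\right) \left(\frac{1}{15521} - 1260\right) = \left(19 - 37989\right) \left(\frac{1}{15521} - 1260\right) = \left(-37970\right) \left(- \frac{19556459}{15521}\right) = \frac{742558748230}{15521}$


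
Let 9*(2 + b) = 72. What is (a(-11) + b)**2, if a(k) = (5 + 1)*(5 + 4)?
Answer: 3600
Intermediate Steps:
b = 6 (b = -2 + (1/9)*72 = -2 + 8 = 6)
a(k) = 54 (a(k) = 6*9 = 54)
(a(-11) + b)**2 = (54 + 6)**2 = 60**2 = 3600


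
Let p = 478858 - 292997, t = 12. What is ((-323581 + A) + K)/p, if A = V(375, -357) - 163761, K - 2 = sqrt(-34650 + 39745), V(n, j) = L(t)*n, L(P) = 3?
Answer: -486215/185861 + sqrt(5095)/185861 ≈ -2.6156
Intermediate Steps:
p = 185861
V(n, j) = 3*n
K = 2 + sqrt(5095) (K = 2 + sqrt(-34650 + 39745) = 2 + sqrt(5095) ≈ 73.379)
A = -162636 (A = 3*375 - 163761 = 1125 - 163761 = -162636)
((-323581 + A) + K)/p = ((-323581 - 162636) + (2 + sqrt(5095)))/185861 = (-486217 + (2 + sqrt(5095)))*(1/185861) = (-486215 + sqrt(5095))*(1/185861) = -486215/185861 + sqrt(5095)/185861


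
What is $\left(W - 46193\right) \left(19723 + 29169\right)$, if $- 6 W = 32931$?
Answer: $-2526811898$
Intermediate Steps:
$W = - \frac{10977}{2}$ ($W = \left(- \frac{1}{6}\right) 32931 = - \frac{10977}{2} \approx -5488.5$)
$\left(W - 46193\right) \left(19723 + 29169\right) = \left(- \frac{10977}{2} - 46193\right) \left(19723 + 29169\right) = \left(- \frac{103363}{2}\right) 48892 = -2526811898$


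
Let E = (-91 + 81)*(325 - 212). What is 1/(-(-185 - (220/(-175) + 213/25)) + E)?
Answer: -175/164104 ≈ -0.0010664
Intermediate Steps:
E = -1130 (E = -10*113 = -1130)
1/(-(-185 - (220/(-175) + 213/25)) + E) = 1/(-(-185 - (220/(-175) + 213/25)) - 1130) = 1/(-(-185 - (220*(-1/175) + 213*(1/25))) - 1130) = 1/(-(-185 - (-44/35 + 213/25)) - 1130) = 1/(-(-185 - 1*1271/175) - 1130) = 1/(-(-185 - 1271/175) - 1130) = 1/(-1*(-33646/175) - 1130) = 1/(33646/175 - 1130) = 1/(-164104/175) = -175/164104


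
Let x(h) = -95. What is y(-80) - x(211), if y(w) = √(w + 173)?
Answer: 95 + √93 ≈ 104.64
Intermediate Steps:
y(w) = √(173 + w)
y(-80) - x(211) = √(173 - 80) - 1*(-95) = √93 + 95 = 95 + √93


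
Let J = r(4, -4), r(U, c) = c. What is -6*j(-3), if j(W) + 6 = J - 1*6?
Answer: 96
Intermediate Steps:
J = -4
j(W) = -16 (j(W) = -6 + (-4 - 1*6) = -6 + (-4 - 6) = -6 - 10 = -16)
-6*j(-3) = -6*(-16) = 96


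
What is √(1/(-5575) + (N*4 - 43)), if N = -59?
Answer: I*√346859998/1115 ≈ 16.703*I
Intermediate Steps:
√(1/(-5575) + (N*4 - 43)) = √(1/(-5575) + (-59*4 - 43)) = √(-1/5575 + (-236 - 43)) = √(-1/5575 - 279) = √(-1555426/5575) = I*√346859998/1115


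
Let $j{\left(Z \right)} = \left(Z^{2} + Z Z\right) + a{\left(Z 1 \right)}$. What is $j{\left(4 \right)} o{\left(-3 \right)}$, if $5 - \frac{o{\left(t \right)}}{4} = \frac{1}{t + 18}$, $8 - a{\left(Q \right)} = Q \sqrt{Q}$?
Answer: $\frac{9472}{15} \approx 631.47$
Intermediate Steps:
$a{\left(Q \right)} = 8 - Q^{\frac{3}{2}}$ ($a{\left(Q \right)} = 8 - Q \sqrt{Q} = 8 - Q^{\frac{3}{2}}$)
$j{\left(Z \right)} = 8 - Z^{\frac{3}{2}} + 2 Z^{2}$ ($j{\left(Z \right)} = \left(Z^{2} + Z Z\right) - \left(-8 + \left(Z 1\right)^{\frac{3}{2}}\right) = \left(Z^{2} + Z^{2}\right) - \left(-8 + Z^{\frac{3}{2}}\right) = 2 Z^{2} - \left(-8 + Z^{\frac{3}{2}}\right) = 8 - Z^{\frac{3}{2}} + 2 Z^{2}$)
$o{\left(t \right)} = 20 - \frac{4}{18 + t}$ ($o{\left(t \right)} = 20 - \frac{4}{t + 18} = 20 - \frac{4}{18 + t}$)
$j{\left(4 \right)} o{\left(-3 \right)} = \left(8 - 4^{\frac{3}{2}} + 2 \cdot 4^{2}\right) \frac{4 \left(89 + 5 \left(-3\right)\right)}{18 - 3} = \left(8 - 8 + 2 \cdot 16\right) \frac{4 \left(89 - 15\right)}{15} = \left(8 - 8 + 32\right) 4 \cdot \frac{1}{15} \cdot 74 = 32 \cdot \frac{296}{15} = \frac{9472}{15}$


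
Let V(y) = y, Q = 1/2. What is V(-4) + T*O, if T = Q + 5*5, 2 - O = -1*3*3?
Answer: 553/2 ≈ 276.50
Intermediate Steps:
Q = ½ (Q = 1*(½) = ½ ≈ 0.50000)
O = 11 (O = 2 - (-1*3)*3 = 2 - (-3)*3 = 2 - 1*(-9) = 2 + 9 = 11)
T = 51/2 (T = ½ + 5*5 = ½ + 25 = 51/2 ≈ 25.500)
V(-4) + T*O = -4 + (51/2)*11 = -4 + 561/2 = 553/2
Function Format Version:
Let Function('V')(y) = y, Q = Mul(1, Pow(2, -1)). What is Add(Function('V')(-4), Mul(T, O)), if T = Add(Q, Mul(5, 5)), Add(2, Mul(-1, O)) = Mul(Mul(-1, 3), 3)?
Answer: Rational(553, 2) ≈ 276.50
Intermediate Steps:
Q = Rational(1, 2) (Q = Mul(1, Rational(1, 2)) = Rational(1, 2) ≈ 0.50000)
O = 11 (O = Add(2, Mul(-1, Mul(Mul(-1, 3), 3))) = Add(2, Mul(-1, Mul(-3, 3))) = Add(2, Mul(-1, -9)) = Add(2, 9) = 11)
T = Rational(51, 2) (T = Add(Rational(1, 2), Mul(5, 5)) = Add(Rational(1, 2), 25) = Rational(51, 2) ≈ 25.500)
Add(Function('V')(-4), Mul(T, O)) = Add(-4, Mul(Rational(51, 2), 11)) = Add(-4, Rational(561, 2)) = Rational(553, 2)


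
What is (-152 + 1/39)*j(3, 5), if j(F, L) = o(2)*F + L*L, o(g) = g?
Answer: -183737/39 ≈ -4711.2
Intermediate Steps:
j(F, L) = L² + 2*F (j(F, L) = 2*F + L*L = 2*F + L² = L² + 2*F)
(-152 + 1/39)*j(3, 5) = (-152 + 1/39)*(5² + 2*3) = (-152 + 1/39)*(25 + 6) = -5927/39*31 = -183737/39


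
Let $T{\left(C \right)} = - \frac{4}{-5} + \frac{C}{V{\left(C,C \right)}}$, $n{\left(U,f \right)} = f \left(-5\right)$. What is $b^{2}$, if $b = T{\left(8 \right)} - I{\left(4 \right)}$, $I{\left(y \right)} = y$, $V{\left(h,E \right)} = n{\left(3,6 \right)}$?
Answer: $\frac{2704}{225} \approx 12.018$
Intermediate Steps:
$n{\left(U,f \right)} = - 5 f$
$V{\left(h,E \right)} = -30$ ($V{\left(h,E \right)} = \left(-5\right) 6 = -30$)
$T{\left(C \right)} = \frac{4}{5} - \frac{C}{30}$ ($T{\left(C \right)} = - \frac{4}{-5} + \frac{C}{-30} = \left(-4\right) \left(- \frac{1}{5}\right) + C \left(- \frac{1}{30}\right) = \frac{4}{5} - \frac{C}{30}$)
$b = - \frac{52}{15}$ ($b = \left(\frac{4}{5} - \frac{4}{15}\right) - 4 = \frac{8}{15} - 4 = - \frac{52}{15} \approx -3.4667$)
$b^{2} = \left(- \frac{52}{15}\right)^{2} = \frac{2704}{225}$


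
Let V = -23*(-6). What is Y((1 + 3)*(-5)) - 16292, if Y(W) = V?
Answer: -16154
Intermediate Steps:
V = 138
Y(W) = 138
Y((1 + 3)*(-5)) - 16292 = 138 - 16292 = -16154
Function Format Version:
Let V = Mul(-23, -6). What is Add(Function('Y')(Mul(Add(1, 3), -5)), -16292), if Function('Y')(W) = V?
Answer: -16154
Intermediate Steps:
V = 138
Function('Y')(W) = 138
Add(Function('Y')(Mul(Add(1, 3), -5)), -16292) = Add(138, -16292) = -16154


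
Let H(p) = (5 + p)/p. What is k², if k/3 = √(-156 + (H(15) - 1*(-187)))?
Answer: 291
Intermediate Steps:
H(p) = (5 + p)/p
k = √291 (k = 3*√(-156 + ((5 + 15)/15 - 1*(-187))) = 3*√(-156 + ((1/15)*20 + 187)) = 3*√(-156 + (4/3 + 187)) = 3*√(-156 + 565/3) = 3*√(97/3) = 3*(√291/3) = √291 ≈ 17.059)
k² = (√291)² = 291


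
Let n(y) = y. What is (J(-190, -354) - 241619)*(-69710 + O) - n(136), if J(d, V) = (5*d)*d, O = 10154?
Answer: 3640003028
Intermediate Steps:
J(d, V) = 5*d**2
(J(-190, -354) - 241619)*(-69710 + O) - n(136) = (5*(-190)**2 - 241619)*(-69710 + 10154) - 1*136 = (5*36100 - 241619)*(-59556) - 136 = (180500 - 241619)*(-59556) - 136 = -61119*(-59556) - 136 = 3640003164 - 136 = 3640003028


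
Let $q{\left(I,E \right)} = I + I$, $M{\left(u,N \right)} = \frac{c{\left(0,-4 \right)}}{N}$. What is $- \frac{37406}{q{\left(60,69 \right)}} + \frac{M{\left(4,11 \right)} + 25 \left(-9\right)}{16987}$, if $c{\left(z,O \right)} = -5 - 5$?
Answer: $- \frac{3494935571}{11211420} \approx -311.73$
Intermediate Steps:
$c{\left(z,O \right)} = -10$
$M{\left(u,N \right)} = - \frac{10}{N}$
$q{\left(I,E \right)} = 2 I$
$- \frac{37406}{q{\left(60,69 \right)}} + \frac{M{\left(4,11 \right)} + 25 \left(-9\right)}{16987} = - \frac{37406}{2 \cdot 60} + \frac{- \frac{10}{11} + 25 \left(-9\right)}{16987} = - \frac{37406}{120} + \left(\left(-10\right) \frac{1}{11} - 225\right) \frac{1}{16987} = \left(-37406\right) \frac{1}{120} + \left(- \frac{10}{11} - 225\right) \frac{1}{16987} = - \frac{18703}{60} - \frac{2485}{186857} = - \frac{3494935571}{11211420}$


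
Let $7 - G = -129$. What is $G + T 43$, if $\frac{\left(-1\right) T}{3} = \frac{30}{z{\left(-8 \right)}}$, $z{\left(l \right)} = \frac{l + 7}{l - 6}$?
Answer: $-54044$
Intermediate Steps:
$G = 136$ ($G = 7 - -129 = 7 + 129 = 136$)
$z{\left(l \right)} = \frac{7 + l}{-6 + l}$
$T = -1260$ ($T = - 3 \frac{30}{\frac{1}{-6 - 8} \left(7 - 8\right)} = - 3 \frac{30}{\frac{1}{-14} \left(-1\right)} = - 3 \frac{30}{\left(- \frac{1}{14}\right) \left(-1\right)} = - 3 \cdot 30 \frac{1}{\frac{1}{14}} = - 3 \cdot 30 \cdot 14 = \left(-3\right) 420 = -1260$)
$G + T 43 = 136 - 54180 = -54044$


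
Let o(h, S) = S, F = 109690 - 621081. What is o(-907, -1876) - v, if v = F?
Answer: 509515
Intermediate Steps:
F = -511391
v = -511391
o(-907, -1876) - v = -1876 - 1*(-511391) = -1876 + 511391 = 509515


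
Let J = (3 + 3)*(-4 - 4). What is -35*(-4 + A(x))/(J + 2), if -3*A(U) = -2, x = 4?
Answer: -175/69 ≈ -2.5362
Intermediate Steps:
A(U) = ⅔ (A(U) = -⅓*(-2) = ⅔)
J = -48 (J = 6*(-8) = -48)
-35*(-4 + A(x))/(J + 2) = -35*(-4 + ⅔)/(-48 + 2) = -(-350)/(3*(-46)) = -(-350)*(-1)/(3*46) = -35*5/69 = -175/69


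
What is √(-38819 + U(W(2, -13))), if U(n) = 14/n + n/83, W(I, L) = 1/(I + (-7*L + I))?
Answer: 2*I*√582703006035/7885 ≈ 193.62*I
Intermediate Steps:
W(I, L) = 1/(-7*L + 2*I) (W(I, L) = 1/(I + (I - 7*L)) = 1/(-7*L + 2*I))
U(n) = 14/n + n/83 (U(n) = 14/n + n*(1/83) = 14/n + n/83)
√(-38819 + U(W(2, -13))) = √(-38819 + (14/(1/(-7*(-13) + 2*2)) + 1/(83*(-7*(-13) + 2*2)))) = √(-38819 + (14/(1/(91 + 4)) + 1/(83*(91 + 4)))) = √(-38819 + (14/(1/95) + (1/83)/95)) = √(-38819 + (14/(1/95) + (1/83)*(1/95))) = √(-38819 + (14*95 + 1/7885)) = √(-38819 + (1330 + 1/7885)) = √(-38819 + 10487051/7885) = √(-295600764/7885) = 2*I*√582703006035/7885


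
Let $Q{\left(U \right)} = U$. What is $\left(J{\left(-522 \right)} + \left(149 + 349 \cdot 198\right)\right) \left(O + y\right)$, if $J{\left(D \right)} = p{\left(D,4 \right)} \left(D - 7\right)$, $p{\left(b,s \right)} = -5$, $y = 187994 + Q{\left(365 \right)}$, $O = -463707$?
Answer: $-19796419808$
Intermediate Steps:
$y = 188359$ ($y = 187994 + 365 = 188359$)
$J{\left(D \right)} = 35 - 5 D$ ($J{\left(D \right)} = - 5 \left(D - 7\right) = - 5 \left(-7 + D\right) = 35 - 5 D$)
$\left(J{\left(-522 \right)} + \left(149 + 349 \cdot 198\right)\right) \left(O + y\right) = \left(\left(35 - -2610\right) + \left(149 + 349 \cdot 198\right)\right) \left(-463707 + 188359\right) = \left(\left(35 + 2610\right) + \left(149 + 69102\right)\right) \left(-275348\right) = \left(2645 + 69251\right) \left(-275348\right) = 71896 \left(-275348\right) = -19796419808$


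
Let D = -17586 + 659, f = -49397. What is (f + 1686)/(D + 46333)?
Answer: -47711/29406 ≈ -1.6225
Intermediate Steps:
D = -16927
(f + 1686)/(D + 46333) = (-49397 + 1686)/(-16927 + 46333) = -47711/29406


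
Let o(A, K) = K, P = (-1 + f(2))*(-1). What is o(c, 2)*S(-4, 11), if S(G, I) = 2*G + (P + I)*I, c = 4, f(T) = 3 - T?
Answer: 226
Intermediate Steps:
P = 0 (P = (-1 + (3 - 1*2))*(-1) = (-1 + (3 - 2))*(-1) = (-1 + 1)*(-1) = 0*(-1) = 0)
S(G, I) = I**2 + 2*G (S(G, I) = 2*G + (0 + I)*I = 2*G + I*I = 2*G + I**2 = I**2 + 2*G)
o(c, 2)*S(-4, 11) = 2*(11**2 + 2*(-4)) = 2*(121 - 8) = 2*113 = 226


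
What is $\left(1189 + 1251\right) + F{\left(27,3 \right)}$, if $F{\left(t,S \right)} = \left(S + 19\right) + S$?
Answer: $2465$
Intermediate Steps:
$F{\left(t,S \right)} = 19 + 2 S$ ($F{\left(t,S \right)} = \left(19 + S\right) + S = 19 + 2 S$)
$\left(1189 + 1251\right) + F{\left(27,3 \right)} = \left(1189 + 1251\right) + \left(19 + 2 \cdot 3\right) = 2440 + \left(19 + 6\right) = 2440 + 25 = 2465$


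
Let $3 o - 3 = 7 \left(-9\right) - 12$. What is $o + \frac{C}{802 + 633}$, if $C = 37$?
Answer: $- \frac{34403}{1435} \approx -23.974$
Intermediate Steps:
$o = -24$ ($o = 1 + \frac{7 \left(-9\right) - 12}{3} = 1 + \frac{-63 - 12}{3} = 1 + \frac{1}{3} \left(-75\right) = 1 - 25 = -24$)
$o + \frac{C}{802 + 633} = -24 + \frac{37}{802 + 633} = -24 + \frac{37}{1435} = - \frac{34403}{1435}$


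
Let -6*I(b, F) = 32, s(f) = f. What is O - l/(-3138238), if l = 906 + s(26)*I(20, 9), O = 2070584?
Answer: 9746978087639/4707357 ≈ 2.0706e+6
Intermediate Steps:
I(b, F) = -16/3 (I(b, F) = -⅙*32 = -16/3)
l = 2302/3 (l = 906 + 26*(-16/3) = 906 - 416/3 = 2302/3 ≈ 767.33)
O - l/(-3138238) = 2070584 - 2302/(3*(-3138238)) = 2070584 - 2302*(-1)/(3*3138238) = 2070584 - 1*(-1151/4707357) = 2070584 + 1151/4707357 = 9746978087639/4707357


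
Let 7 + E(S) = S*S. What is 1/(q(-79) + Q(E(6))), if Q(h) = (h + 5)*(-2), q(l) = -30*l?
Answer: 1/2302 ≈ 0.00043440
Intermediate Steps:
E(S) = -7 + S² (E(S) = -7 + S*S = -7 + S²)
Q(h) = -10 - 2*h (Q(h) = (5 + h)*(-2) = -10 - 2*h)
1/(q(-79) + Q(E(6))) = 1/(-30*(-79) + (-10 - 2*(-7 + 6²))) = 1/(2370 + (-10 - 2*(-7 + 36))) = 1/(2370 + (-10 - 2*29)) = 1/(2370 + (-10 - 58)) = 1/(2370 - 68) = 1/2302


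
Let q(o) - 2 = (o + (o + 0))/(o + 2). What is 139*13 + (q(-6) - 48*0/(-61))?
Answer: 1812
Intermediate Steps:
q(o) = 2 + 2*o/(2 + o) (q(o) = 2 + (o + (o + 0))/(o + 2) = 2 + (o + o)/(2 + o) = 2 + (2*o)/(2 + o) = 2 + 2*o/(2 + o))
139*13 + (q(-6) - 48*0/(-61)) = 139*13 + (4*(1 - 6)/(2 - 6) - 48*0/(-61)) = 1807 + (4*(-5)/(-4) - 0*(-1)/61) = 1807 + (4*(-¼)*(-5) - 1*0) = 1807 + (5 + 0) = 1807 + 5 = 1812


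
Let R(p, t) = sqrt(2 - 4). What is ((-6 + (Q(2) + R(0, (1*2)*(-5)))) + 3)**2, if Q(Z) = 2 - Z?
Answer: (3 - I*sqrt(2))**2 ≈ 7.0 - 8.4853*I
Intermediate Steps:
R(p, t) = I*sqrt(2) (R(p, t) = sqrt(-2) = I*sqrt(2))
((-6 + (Q(2) + R(0, (1*2)*(-5)))) + 3)**2 = ((-6 + ((2 - 1*2) + I*sqrt(2))) + 3)**2 = ((-6 + ((2 - 2) + I*sqrt(2))) + 3)**2 = ((-6 + (0 + I*sqrt(2))) + 3)**2 = ((-6 + I*sqrt(2)) + 3)**2 = (-3 + I*sqrt(2))**2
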